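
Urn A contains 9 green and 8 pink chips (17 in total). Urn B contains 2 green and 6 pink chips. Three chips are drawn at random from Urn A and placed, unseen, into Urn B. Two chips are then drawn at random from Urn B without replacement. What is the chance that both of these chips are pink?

819/1870

Condition on how many of the transferred chips are pink (from Urn A: 8 pink of 17; then Urn B has 11 total).
  0 pink: C(8,0)C(9,3)/C(17,3) = 21/170; then P = C(6,2)/C(11,2) = 3/11
  1 pink: C(8,1)C(9,2)/C(17,3) = 36/85; then P = C(7,2)/C(11,2) = 21/55
  2 pink: C(8,2)C(9,1)/C(17,3) = 63/170; then P = C(8,2)/C(11,2) = 28/55
  3 pink: C(8,3)C(9,0)/C(17,3) = 7/85; then P = C(9,2)/C(11,2) = 36/55
P(both pink) = 819/1870 ≈ 0.4380.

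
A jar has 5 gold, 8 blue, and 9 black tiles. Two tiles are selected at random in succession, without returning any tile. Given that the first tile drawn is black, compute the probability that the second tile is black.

8/21

After removing 1 black, the jar has 8 black out of 21 remaining.
P(second is black | given) = 8/21 ≈ 0.3810.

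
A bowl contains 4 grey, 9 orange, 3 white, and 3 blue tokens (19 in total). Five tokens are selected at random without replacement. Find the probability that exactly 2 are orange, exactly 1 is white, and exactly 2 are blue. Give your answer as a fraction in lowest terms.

9/323

Unordered draws without replacement: count favorable combinations over C(19,5).
Favorable = C(4,0) · C(9,2) · C(3,1) · C(3,2) = 324; total = C(19,5) = 11628.
P = 324/11628 = 9/323 ≈ 0.0279.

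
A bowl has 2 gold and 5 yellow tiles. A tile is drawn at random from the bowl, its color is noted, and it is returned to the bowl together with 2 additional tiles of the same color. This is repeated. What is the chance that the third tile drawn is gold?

2/7

Sum over the four possibilities for the first two draws (gold/not-gold each), tracking how the gold count and total change by +2 per draw.
P(third is gold) = 2/7 ≈ 0.2857. (In a Pólya urn every draw has the same marginal probability 2/7.)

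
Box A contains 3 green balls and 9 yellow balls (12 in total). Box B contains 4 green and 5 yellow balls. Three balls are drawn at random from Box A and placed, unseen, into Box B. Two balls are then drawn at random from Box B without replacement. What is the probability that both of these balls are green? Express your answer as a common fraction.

Condition on how many of the transferred balls are green (from Box A: 3 green of 12; then Box B has 12 total).
  0 green: C(3,0)C(9,3)/C(12,3) = 21/55; then P = C(4,2)/C(12,2) = 1/11
  1 green: C(3,1)C(9,2)/C(12,3) = 27/55; then P = C(5,2)/C(12,2) = 5/33
  2 green: C(3,2)C(9,1)/C(12,3) = 27/220; then P = C(6,2)/C(12,2) = 5/22
  3 green: C(3,3)C(9,0)/C(12,3) = 1/220; then P = C(7,2)/C(12,2) = 7/22
P(both green) = 67/484 ≈ 0.1384.

67/484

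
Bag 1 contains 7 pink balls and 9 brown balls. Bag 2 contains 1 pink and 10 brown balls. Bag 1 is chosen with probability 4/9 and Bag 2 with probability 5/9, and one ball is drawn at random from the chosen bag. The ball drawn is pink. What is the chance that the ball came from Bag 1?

77/97

P(pink | Bag 1) = 7/16; P(pink | Bag 2) = 1/11.
P(pink) = 4/9·7/16 + 5/9·1/11 = 97/396.
By Bayes' rule, P(Bag 1 | pink) = 7/36 / 97/396 = 77/97 ≈ 0.7938.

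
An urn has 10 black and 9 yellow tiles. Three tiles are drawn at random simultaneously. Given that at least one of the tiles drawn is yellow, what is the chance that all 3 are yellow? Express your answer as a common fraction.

28/283

P(all 3 yellow) = C(9,3)/C(19,3) = 28/323; P(at least one yellow) = 1 − C(10,3)/C(19,3) = 283/323.
Since 'all 3 yellow' ⊆ 'at least one yellow', P(all 3 | at least one) = 28/323 / 283/323 = 28/283 ≈ 0.0989.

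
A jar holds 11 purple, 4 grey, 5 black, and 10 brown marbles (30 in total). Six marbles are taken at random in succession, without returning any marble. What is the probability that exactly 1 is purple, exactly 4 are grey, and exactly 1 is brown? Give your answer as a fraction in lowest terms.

Unordered draws without replacement: count favorable combinations over C(30,6).
Favorable = C(11,1) · C(4,4) · C(5,0) · C(10,1) = 110; total = C(30,6) = 593775.
P = 110/593775 = 22/118755 ≈ 0.0002.

22/118755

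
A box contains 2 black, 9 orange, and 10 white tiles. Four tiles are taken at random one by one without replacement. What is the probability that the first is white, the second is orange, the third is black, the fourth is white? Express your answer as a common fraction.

3/266

Multiply the conditional probability of each draw in order, without replacement, so each draw removes one from its color and from the total.
P = (10/21) · (9/20) · (2/19) · (9/18) = 3/266 ≈ 0.0113.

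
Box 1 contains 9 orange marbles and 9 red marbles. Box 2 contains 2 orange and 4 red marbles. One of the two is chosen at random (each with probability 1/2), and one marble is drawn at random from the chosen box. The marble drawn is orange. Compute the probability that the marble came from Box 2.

2/5

P(orange | Box 1) = 1/2; P(orange | Box 2) = 1/3.
P(orange) = 1/2·1/2 + 1/2·1/3 = 5/12.
By Bayes' rule, P(Box 2 | orange) = 1/6 / 5/12 = 2/5 ≈ 0.4000.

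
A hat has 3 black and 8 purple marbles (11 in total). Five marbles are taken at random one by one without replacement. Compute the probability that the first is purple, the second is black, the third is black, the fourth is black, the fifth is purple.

Multiply the conditional probability of each draw in order, without replacement, so each draw removes one from its color and from the total.
P = (8/11) · (3/10) · (2/9) · (1/8) · (7/7) = 1/165 ≈ 0.0061.

1/165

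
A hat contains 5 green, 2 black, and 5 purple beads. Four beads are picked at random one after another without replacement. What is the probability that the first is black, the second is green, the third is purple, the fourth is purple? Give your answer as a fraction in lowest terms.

5/297

Multiply the conditional probability of each draw in order, without replacement, so each draw removes one from its color and from the total.
P = (2/12) · (5/11) · (5/10) · (4/9) = 5/297 ≈ 0.0168.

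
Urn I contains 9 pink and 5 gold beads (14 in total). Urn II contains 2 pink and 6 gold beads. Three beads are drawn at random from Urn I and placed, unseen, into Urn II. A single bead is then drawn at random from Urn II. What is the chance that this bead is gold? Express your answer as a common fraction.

Condition on how many of the transferred beads are gold (from Urn I: 5 gold of 14; then Urn II has 11 total).
  0 gold: C(5,0)C(9,3)/C(14,3) = 3/13; then P = 6/11
  1 gold: C(5,1)C(9,2)/C(14,3) = 45/91; then P = 7/11
  2 gold: C(5,2)C(9,1)/C(14,3) = 45/182; then P = 8/11
  3 gold: C(5,3)C(9,0)/C(14,3) = 5/182; then P = 9/11
P(gold from Urn II) = 9/14 ≈ 0.6429.

9/14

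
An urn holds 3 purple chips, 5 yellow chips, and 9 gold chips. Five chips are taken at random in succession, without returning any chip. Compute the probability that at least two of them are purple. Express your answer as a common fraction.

Sum the hypergeometric tail for j = 2,…,3 purple chips.
Favorable = C(3,2)·C(14,3) + C(3,3)·C(14,2) = 1183; total = C(17,5) = 6188.
P = 1183/6188 = 13/68 ≈ 0.1912.

13/68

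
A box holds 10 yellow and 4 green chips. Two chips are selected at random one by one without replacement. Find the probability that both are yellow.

Multiply the conditional probability of each draw in order, without replacement, so each draw removes one from its color and from the total.
P = (10/14) · (9/13) = 45/91 ≈ 0.4945.

45/91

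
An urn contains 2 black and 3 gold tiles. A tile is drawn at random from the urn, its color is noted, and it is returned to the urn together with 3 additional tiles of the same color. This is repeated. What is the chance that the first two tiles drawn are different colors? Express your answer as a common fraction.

3/10

Either gold then black, or black then gold; after the first draw the total is 8.
P = (3/5)·(2/8) + (2/5)·(3/8) = 3/10 ≈ 0.3000.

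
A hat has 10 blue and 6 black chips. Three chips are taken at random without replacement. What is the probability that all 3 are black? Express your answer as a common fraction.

1/28

Multiply the conditional probability of each draw in order, without replacement, so each draw removes one from its color and from the total.
P = (6/16) · (5/15) · (4/14) = 1/28 ≈ 0.0357.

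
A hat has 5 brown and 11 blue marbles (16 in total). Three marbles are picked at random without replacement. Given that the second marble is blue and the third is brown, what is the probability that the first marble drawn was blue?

P(first=blue and the second marble is blue and the third is brown) = (11/16)·(10/15)·(5/14) = 55/336.
P(E) = Σ over first color = 11/168 + 55/336 = 11/48.
By Bayes, P(first=blue | E) = 55/336 / 11/48 = 5/7 ≈ 0.7143.

5/7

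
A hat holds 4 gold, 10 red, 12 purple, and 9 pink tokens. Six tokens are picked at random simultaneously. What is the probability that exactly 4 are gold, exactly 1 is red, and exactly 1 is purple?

Unordered draws without replacement: count favorable combinations over C(35,6).
Favorable = C(4,4) · C(10,1) · C(12,1) · C(9,0) = 120; total = C(35,6) = 1623160.
P = 120/1623160 = 3/40579 ≈ 0.0001.

3/40579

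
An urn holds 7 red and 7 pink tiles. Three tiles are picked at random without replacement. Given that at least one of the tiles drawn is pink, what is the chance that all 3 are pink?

P(all 3 pink) = C(7,3)/C(14,3) = 5/52; P(at least one pink) = 1 − C(7,3)/C(14,3) = 47/52.
Since 'all 3 pink' ⊆ 'at least one pink', P(all 3 | at least one) = 5/52 / 47/52 = 5/47 ≈ 0.1064.

5/47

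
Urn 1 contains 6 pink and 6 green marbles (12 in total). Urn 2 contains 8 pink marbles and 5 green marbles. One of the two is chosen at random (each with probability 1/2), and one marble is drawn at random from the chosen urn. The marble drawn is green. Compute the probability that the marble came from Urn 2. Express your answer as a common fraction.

P(green | Urn 1) = 1/2; P(green | Urn 2) = 5/13.
P(green) = 1/2·1/2 + 1/2·5/13 = 23/52.
By Bayes' rule, P(Urn 2 | green) = 5/26 / 23/52 = 10/23 ≈ 0.4348.

10/23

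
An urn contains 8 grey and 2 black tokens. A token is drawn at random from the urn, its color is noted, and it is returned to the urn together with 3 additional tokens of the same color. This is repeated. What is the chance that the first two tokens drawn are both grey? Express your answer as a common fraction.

44/65

After a grey draw the urn holds 11 grey out of 13.
P = (8/10)·(11/13) = 44/65 ≈ 0.6769.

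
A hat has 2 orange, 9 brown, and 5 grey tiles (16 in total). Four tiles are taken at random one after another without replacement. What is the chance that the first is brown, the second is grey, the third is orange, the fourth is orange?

3/1456

Multiply the conditional probability of each draw in order, without replacement, so each draw removes one from its color and from the total.
P = (9/16) · (5/15) · (2/14) · (1/13) = 3/1456 ≈ 0.0021.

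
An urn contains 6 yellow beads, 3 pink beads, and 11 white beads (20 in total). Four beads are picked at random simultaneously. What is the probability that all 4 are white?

Unordered draws without replacement: count favorable combinations over C(20,4).
Favorable = C(6,0) · C(3,0) · C(11,4) = 330; total = C(20,4) = 4845.
P = 330/4845 = 22/323 ≈ 0.0681.

22/323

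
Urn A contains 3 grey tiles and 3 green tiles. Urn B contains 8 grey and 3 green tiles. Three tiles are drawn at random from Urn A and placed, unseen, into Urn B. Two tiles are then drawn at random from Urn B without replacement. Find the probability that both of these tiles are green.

Condition on how many of the transferred tiles are green (from Urn A: 3 green of 6; then Urn B has 14 total).
  0 green: C(3,0)C(3,3)/C(6,3) = 1/20; then P = C(3,2)/C(14,2) = 3/91
  1 green: C(3,1)C(3,2)/C(6,3) = 9/20; then P = C(4,2)/C(14,2) = 6/91
  2 green: C(3,2)C(3,1)/C(6,3) = 9/20; then P = C(5,2)/C(14,2) = 10/91
  3 green: C(3,3)C(3,0)/C(6,3) = 1/20; then P = C(6,2)/C(14,2) = 15/91
P(both green) = 81/910 ≈ 0.0890.

81/910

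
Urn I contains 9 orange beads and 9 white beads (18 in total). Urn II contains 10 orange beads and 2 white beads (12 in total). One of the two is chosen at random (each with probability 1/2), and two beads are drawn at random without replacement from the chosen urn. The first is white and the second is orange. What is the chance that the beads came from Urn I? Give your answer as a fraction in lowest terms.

P(E | Urn I) = 9/34; P(E | Urn II) = 5/33.
P(E) = 1/2·9/34 + 1/2·5/33 = 467/2244.
By Bayes' rule, P(Urn I | E) = 9/68 / 467/2244 = 297/467 ≈ 0.6360.

297/467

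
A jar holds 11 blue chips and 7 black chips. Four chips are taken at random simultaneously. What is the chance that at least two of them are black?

Sum the hypergeometric tail for j = 2,…,4 black chips.
Favorable = C(7,2)·C(11,2) + C(7,3)·C(11,1) + C(7,4)·C(11,0) = 1575; total = C(18,4) = 3060.
P = 1575/3060 = 35/68 ≈ 0.5147.

35/68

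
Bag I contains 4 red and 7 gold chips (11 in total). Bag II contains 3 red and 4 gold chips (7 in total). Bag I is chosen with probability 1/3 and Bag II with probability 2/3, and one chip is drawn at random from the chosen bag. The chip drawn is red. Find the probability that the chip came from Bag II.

33/47

P(red | Bag I) = 4/11; P(red | Bag II) = 3/7.
P(red) = 1/3·4/11 + 2/3·3/7 = 94/231.
By Bayes' rule, P(Bag II | red) = 2/7 / 94/231 = 33/47 ≈ 0.7021.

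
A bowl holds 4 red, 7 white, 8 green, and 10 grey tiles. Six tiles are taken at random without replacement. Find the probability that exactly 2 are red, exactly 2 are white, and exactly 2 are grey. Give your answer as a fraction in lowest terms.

Unordered draws without replacement: count favorable combinations over C(29,6).
Favorable = C(4,2) · C(7,2) · C(8,0) · C(10,2) = 5670; total = C(29,6) = 475020.
P = 5670/475020 = 9/754 ≈ 0.0119.

9/754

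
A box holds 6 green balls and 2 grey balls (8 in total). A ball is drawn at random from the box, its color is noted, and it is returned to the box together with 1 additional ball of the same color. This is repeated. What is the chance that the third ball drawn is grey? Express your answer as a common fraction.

1/4

Sum over the four possibilities for the first two draws (grey/not-grey each), tracking how the grey count and total change by +1 per draw.
P(third is grey) = 1/4 ≈ 0.2500. (In a Pólya urn every draw has the same marginal probability 2/8.)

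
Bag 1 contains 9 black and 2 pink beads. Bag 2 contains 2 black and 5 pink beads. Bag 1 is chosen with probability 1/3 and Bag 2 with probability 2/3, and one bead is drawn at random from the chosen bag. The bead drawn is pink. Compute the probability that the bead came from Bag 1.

7/62

P(pink | Bag 1) = 2/11; P(pink | Bag 2) = 5/7.
P(pink) = 1/3·2/11 + 2/3·5/7 = 124/231.
By Bayes' rule, P(Bag 1 | pink) = 2/33 / 124/231 = 7/62 ≈ 0.1129.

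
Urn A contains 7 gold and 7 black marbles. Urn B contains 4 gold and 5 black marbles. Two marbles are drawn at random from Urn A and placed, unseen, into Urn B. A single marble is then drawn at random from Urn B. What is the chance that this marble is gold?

5/11

Condition on how many of the transferred marbles are gold (from Urn A: 7 gold of 14; then Urn B has 11 total).
  0 gold: C(7,0)C(7,2)/C(14,2) = 3/13; then P = 4/11
  1 gold: C(7,1)C(7,1)/C(14,2) = 7/13; then P = 5/11
  2 gold: C(7,2)C(7,0)/C(14,2) = 3/13; then P = 6/11
P(gold from Urn B) = 5/11 ≈ 0.4545.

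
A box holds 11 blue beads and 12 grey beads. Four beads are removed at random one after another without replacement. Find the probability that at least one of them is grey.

Use the complement: P(at least one grey) = 1 − P(no grey).
P(none) = C(11,4)/C(23,4) = 330/8855.
So P = 1 − 330/8855 = 155/161 ≈ 0.9627.

155/161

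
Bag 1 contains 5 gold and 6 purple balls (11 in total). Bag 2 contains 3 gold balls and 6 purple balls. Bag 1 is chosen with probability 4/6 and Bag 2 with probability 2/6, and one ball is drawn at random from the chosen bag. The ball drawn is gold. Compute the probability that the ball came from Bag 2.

P(gold | Bag 1) = 5/11; P(gold | Bag 2) = 1/3.
P(gold) = 2/3·5/11 + 1/3·1/3 = 41/99.
By Bayes' rule, P(Bag 2 | gold) = 1/9 / 41/99 = 11/41 ≈ 0.2683.

11/41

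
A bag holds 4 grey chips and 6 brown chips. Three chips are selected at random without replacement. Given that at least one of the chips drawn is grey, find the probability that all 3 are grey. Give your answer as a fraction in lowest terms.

1/25

P(all 3 grey) = C(4,3)/C(10,3) = 1/30; P(at least one grey) = 1 − C(6,3)/C(10,3) = 5/6.
Since 'all 3 grey' ⊆ 'at least one grey', P(all 3 | at least one) = 1/30 / 5/6 = 1/25 ≈ 0.0400.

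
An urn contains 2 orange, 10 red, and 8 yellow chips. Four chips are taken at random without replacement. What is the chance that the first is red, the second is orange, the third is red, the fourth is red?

4/323

Multiply the conditional probability of each draw in order, without replacement, so each draw removes one from its color and from the total.
P = (10/20) · (2/19) · (9/18) · (8/17) = 4/323 ≈ 0.0124.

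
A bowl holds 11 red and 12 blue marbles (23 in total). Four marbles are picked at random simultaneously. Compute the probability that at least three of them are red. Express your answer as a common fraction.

Sum the hypergeometric tail for j = 3,…,4 red marbles.
Favorable = C(11,3)·C(12,1) + C(11,4)·C(12,0) = 2310; total = C(23,4) = 8855.
P = 2310/8855 = 6/23 ≈ 0.2609.

6/23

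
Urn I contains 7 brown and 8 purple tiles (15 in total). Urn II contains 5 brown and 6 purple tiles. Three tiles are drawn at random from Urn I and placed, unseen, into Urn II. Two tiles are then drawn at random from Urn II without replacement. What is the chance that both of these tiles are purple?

Condition on how many of the transferred tiles are purple (from Urn I: 8 purple of 15; then Urn II has 14 total).
  0 purple: C(8,0)C(7,3)/C(15,3) = 1/13; then P = C(6,2)/C(14,2) = 15/91
  1 purple: C(8,1)C(7,2)/C(15,3) = 24/65; then P = C(7,2)/C(14,2) = 3/13
  2 purple: C(8,2)C(7,1)/C(15,3) = 28/65; then P = C(8,2)/C(14,2) = 4/13
  3 purple: C(8,3)C(7,0)/C(15,3) = 8/65; then P = C(9,2)/C(14,2) = 36/91
P(both purple) = 127/455 ≈ 0.2791.

127/455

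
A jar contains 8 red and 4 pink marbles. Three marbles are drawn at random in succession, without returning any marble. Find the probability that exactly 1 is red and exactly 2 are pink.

12/55

Unordered draws without replacement: count favorable combinations over C(12,3).
Favorable = C(8,1) · C(4,2) = 48; total = C(12,3) = 220.
P = 48/220 = 12/55 ≈ 0.2182.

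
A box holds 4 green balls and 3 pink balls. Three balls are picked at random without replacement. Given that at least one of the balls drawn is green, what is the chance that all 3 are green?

P(all 3 green) = C(4,3)/C(7,3) = 4/35; P(at least one green) = 1 − C(3,3)/C(7,3) = 34/35.
Since 'all 3 green' ⊆ 'at least one green', P(all 3 | at least one) = 4/35 / 34/35 = 2/17 ≈ 0.1176.

2/17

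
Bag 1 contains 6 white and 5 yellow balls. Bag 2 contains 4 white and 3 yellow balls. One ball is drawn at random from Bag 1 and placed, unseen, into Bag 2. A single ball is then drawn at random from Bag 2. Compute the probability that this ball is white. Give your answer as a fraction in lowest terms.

25/44

Condition on how many of the transferred balls are white (from Bag 1: 6 white of 11; then Bag 2 has 8 total).
  0 white: C(6,0)C(5,1)/C(11,1) = 5/11; then P = 4/8
  1 white: C(6,1)C(5,0)/C(11,1) = 6/11; then P = 5/8
P(white from Bag 2) = 25/44 ≈ 0.5682.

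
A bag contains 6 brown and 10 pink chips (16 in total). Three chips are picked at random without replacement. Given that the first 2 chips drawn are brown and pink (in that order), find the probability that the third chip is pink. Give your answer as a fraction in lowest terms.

After removing 1 brown, 1 pink, the bag has 9 pink out of 14 remaining.
P(third is pink | given) = 9/14 ≈ 0.6429.

9/14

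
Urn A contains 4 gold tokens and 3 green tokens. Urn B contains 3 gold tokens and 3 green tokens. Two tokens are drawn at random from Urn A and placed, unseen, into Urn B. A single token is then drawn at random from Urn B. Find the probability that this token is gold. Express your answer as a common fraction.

29/56

Condition on how many of the transferred tokens are gold (from Urn A: 4 gold of 7; then Urn B has 8 total).
  0 gold: C(4,0)C(3,2)/C(7,2) = 1/7; then P = 3/8
  1 gold: C(4,1)C(3,1)/C(7,2) = 4/7; then P = 4/8
  2 gold: C(4,2)C(3,0)/C(7,2) = 2/7; then P = 5/8
P(gold from Urn B) = 29/56 ≈ 0.5179.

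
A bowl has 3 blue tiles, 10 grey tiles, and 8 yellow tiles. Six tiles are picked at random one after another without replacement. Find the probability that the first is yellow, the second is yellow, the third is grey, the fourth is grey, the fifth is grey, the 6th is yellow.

Multiply the conditional probability of each draw in order, without replacement, so each draw removes one from its color and from the total.
P = (8/21) · (7/20) · (10/19) · (9/18) · (8/17) · (6/16) = 2/323 ≈ 0.0062.

2/323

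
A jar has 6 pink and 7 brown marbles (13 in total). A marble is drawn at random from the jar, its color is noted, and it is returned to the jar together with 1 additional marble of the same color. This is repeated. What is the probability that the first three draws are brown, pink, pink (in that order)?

7/65

Track the composition after each reinforcement of +1.
P = (7/13) · (6/14) · (7/15) = 7/65 ≈ 0.1077.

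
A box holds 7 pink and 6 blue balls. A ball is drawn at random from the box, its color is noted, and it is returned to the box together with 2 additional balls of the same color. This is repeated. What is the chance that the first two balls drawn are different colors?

28/65

Either pink then blue, or blue then pink; after the first draw the total is 15.
P = (7/13)·(6/15) + (6/13)·(7/15) = 28/65 ≈ 0.4308.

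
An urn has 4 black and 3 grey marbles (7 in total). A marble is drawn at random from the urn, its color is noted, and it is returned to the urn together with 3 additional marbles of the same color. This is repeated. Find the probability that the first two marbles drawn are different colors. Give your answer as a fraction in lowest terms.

12/35

Either black then grey, or grey then black; after the first draw the total is 10.
P = (4/7)·(3/10) + (3/7)·(4/10) = 12/35 ≈ 0.3429.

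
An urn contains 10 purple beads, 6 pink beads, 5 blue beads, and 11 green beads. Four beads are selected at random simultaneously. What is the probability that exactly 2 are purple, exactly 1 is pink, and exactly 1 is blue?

Unordered draws without replacement: count favorable combinations over C(32,4).
Favorable = C(10,2) · C(6,1) · C(5,1) · C(11,0) = 1350; total = C(32,4) = 35960.
P = 1350/35960 = 135/3596 ≈ 0.0375.

135/3596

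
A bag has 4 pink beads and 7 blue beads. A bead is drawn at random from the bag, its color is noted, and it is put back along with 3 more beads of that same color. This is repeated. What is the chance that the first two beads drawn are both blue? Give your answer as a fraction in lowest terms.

5/11

After a blue draw the bag holds 10 blue out of 14.
P = (7/11)·(10/14) = 5/11 ≈ 0.4545.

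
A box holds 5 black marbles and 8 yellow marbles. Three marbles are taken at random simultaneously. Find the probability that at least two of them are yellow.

Sum the hypergeometric tail for j = 2,…,3 yellow marbles.
Favorable = C(8,2)·C(5,1) + C(8,3)·C(5,0) = 196; total = C(13,3) = 286.
P = 196/286 = 98/143 ≈ 0.6853.

98/143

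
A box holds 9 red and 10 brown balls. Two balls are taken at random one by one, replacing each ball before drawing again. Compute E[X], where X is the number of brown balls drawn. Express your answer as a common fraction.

By linearity of expectation, E[X] = Σ P(draw i is brown); each independent draw has P(brown) = 10/19.
E[X] = 2 · 10/19 = 20/19 ≈ 1.0526.

20/19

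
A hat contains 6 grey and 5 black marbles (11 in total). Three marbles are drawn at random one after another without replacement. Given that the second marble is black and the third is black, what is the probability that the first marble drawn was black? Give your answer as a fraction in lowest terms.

1/3

P(first=black and the second marble is black and the third is black) = (5/11)·(4/10)·(3/9) = 2/33.
P(E) = Σ over first color = 4/33 + 2/33 = 2/11.
By Bayes, P(first=black | E) = 2/33 / 2/11 = 1/3 ≈ 0.3333.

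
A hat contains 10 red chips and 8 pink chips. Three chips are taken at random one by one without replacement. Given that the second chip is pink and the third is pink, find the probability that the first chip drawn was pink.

P(first=pink and the second chip is pink and the third is pink) = (8/18)·(7/17)·(6/16) = 7/102.
P(E) = Σ over first color = 35/306 + 7/102 = 28/153.
By Bayes, P(first=pink | E) = 7/102 / 28/153 = 3/8 ≈ 0.3750.

3/8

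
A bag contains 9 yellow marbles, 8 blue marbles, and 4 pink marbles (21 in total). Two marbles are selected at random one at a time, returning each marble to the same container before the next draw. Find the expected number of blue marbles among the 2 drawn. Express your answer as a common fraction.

By linearity of expectation, E[X] = Σ P(draw i is blue); each independent draw has P(blue) = 8/21.
E[X] = 2 · 8/21 = 16/21 ≈ 0.7619.

16/21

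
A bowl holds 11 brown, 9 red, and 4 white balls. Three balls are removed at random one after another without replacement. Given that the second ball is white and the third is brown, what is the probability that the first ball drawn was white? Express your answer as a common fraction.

P(first=white and the second ball is white and the third is brown) = (4/24)·(3/23)·(11/22) = 1/92.
P(E) = Σ over first color = 5/138 + 3/92 + 1/92 = 11/138.
By Bayes, P(first=white | E) = 1/92 / 11/138 = 3/22 ≈ 0.1364.

3/22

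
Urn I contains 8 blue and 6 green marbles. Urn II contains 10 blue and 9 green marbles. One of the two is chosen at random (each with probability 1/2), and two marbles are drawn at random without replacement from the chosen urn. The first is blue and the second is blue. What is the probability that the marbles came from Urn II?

65/141

P(E | Urn I) = 4/13; P(E | Urn II) = 5/19.
P(E) = 1/2·4/13 + 1/2·5/19 = 141/494.
By Bayes' rule, P(Urn II | E) = 5/38 / 141/494 = 65/141 ≈ 0.4610.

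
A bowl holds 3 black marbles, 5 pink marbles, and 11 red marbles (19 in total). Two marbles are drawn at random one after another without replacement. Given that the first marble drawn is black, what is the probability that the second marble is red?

11/18

After removing 1 black, the bowl has 11 red out of 18 remaining.
P(second is red | given) = 11/18 ≈ 0.6111.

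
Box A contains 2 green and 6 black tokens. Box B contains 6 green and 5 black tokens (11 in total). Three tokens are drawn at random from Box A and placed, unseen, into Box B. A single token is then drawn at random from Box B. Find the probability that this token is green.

27/56

Condition on how many of the transferred tokens are green (from Box A: 2 green of 8; then Box B has 14 total).
  0 green: C(2,0)C(6,3)/C(8,3) = 5/14; then P = 6/14
  1 green: C(2,1)C(6,2)/C(8,3) = 15/28; then P = 7/14
  2 green: C(2,2)C(6,1)/C(8,3) = 3/28; then P = 8/14
P(green from Box B) = 27/56 ≈ 0.4821.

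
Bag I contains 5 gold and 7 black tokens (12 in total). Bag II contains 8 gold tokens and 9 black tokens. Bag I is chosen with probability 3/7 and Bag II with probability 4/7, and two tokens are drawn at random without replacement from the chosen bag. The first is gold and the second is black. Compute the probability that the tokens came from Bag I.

595/1387

P(E | Bag I) = 35/132; P(E | Bag II) = 9/34.
P(E) = 3/7·35/132 + 4/7·9/34 = 1387/5236.
By Bayes' rule, P(Bag I | E) = 5/44 / 1387/5236 = 595/1387 ≈ 0.4290.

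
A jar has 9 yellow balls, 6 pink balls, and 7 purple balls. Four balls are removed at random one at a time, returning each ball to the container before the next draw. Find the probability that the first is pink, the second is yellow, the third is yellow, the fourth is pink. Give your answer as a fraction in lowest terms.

729/58564

Multiply the conditional probability of each draw in order, with replacement (the composition resets each draw).
P = (6/22) · (9/22) · (9/22) · (6/22) = 729/58564 ≈ 0.0124.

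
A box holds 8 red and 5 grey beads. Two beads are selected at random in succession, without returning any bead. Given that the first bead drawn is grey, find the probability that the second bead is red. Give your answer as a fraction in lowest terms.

2/3

After removing 1 grey, the box has 8 red out of 12 remaining.
P(second is red | given) = 8/12 = 2/3 ≈ 0.6667.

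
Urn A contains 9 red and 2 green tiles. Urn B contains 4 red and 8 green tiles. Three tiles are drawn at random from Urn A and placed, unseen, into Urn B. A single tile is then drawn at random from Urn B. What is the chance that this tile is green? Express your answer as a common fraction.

Condition on how many of the transferred tiles are green (from Urn A: 2 green of 11; then Urn B has 15 total).
  0 green: C(2,0)C(9,3)/C(11,3) = 28/55; then P = 8/15
  1 green: C(2,1)C(9,2)/C(11,3) = 24/55; then P = 9/15
  2 green: C(2,2)C(9,1)/C(11,3) = 3/55; then P = 10/15
P(green from Urn B) = 94/165 ≈ 0.5697.

94/165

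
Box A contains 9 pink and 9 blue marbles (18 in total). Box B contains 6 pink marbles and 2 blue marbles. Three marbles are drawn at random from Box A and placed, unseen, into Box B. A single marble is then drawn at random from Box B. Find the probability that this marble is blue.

7/22

Condition on how many of the transferred marbles are blue (from Box A: 9 blue of 18; then Box B has 11 total).
  0 blue: C(9,0)C(9,3)/C(18,3) = 7/68; then P = 2/11
  1 blue: C(9,1)C(9,2)/C(18,3) = 27/68; then P = 3/11
  2 blue: C(9,2)C(9,1)/C(18,3) = 27/68; then P = 4/11
  3 blue: C(9,3)C(9,0)/C(18,3) = 7/68; then P = 5/11
P(blue from Box B) = 7/22 ≈ 0.3182.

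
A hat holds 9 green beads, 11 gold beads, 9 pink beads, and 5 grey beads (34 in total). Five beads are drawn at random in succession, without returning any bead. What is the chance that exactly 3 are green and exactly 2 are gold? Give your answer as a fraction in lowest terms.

Unordered draws without replacement: count favorable combinations over C(34,5).
Favorable = C(9,3) · C(11,2) · C(9,0) · C(5,0) = 4620; total = C(34,5) = 278256.
P = 4620/278256 = 35/2108 ≈ 0.0166.

35/2108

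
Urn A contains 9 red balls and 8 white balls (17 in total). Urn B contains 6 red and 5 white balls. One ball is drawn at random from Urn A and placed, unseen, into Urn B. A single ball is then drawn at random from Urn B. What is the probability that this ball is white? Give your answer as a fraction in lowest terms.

31/68

Condition on how many of the transferred balls are white (from Urn A: 8 white of 17; then Urn B has 12 total).
  0 white: C(8,0)C(9,1)/C(17,1) = 9/17; then P = 5/12
  1 white: C(8,1)C(9,0)/C(17,1) = 8/17; then P = 6/12
P(white from Urn B) = 31/68 ≈ 0.4559.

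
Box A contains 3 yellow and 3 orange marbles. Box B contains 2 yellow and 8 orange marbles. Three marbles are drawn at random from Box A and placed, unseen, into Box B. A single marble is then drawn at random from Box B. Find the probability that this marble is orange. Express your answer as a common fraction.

Condition on how many of the transferred marbles are orange (from Box A: 3 orange of 6; then Box B has 13 total).
  0 orange: C(3,0)C(3,3)/C(6,3) = 1/20; then P = 8/13
  1 orange: C(3,1)C(3,2)/C(6,3) = 9/20; then P = 9/13
  2 orange: C(3,2)C(3,1)/C(6,3) = 9/20; then P = 10/13
  3 orange: C(3,3)C(3,0)/C(6,3) = 1/20; then P = 11/13
P(orange from Box B) = 19/26 ≈ 0.7308.

19/26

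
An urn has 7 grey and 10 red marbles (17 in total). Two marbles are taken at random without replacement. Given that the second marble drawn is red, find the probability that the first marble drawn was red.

9/16

P(first=red and the second marble drawn is red) = (10/17)·(9/16) = 45/136.
P(the second marble drawn is red) = Σ over first color = 35/136 + 45/136 = 10/17.
By Bayes, P(first=red | the second marble drawn is red) = 45/136 / 10/17 = 9/16 ≈ 0.5625.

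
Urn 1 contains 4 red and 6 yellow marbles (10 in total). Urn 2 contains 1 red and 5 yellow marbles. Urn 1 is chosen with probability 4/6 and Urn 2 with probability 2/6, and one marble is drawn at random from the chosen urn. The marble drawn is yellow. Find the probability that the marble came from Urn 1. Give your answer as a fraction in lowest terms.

36/61

P(yellow | Urn 1) = 3/5; P(yellow | Urn 2) = 5/6.
P(yellow) = 2/3·3/5 + 1/3·5/6 = 61/90.
By Bayes' rule, P(Urn 1 | yellow) = 2/5 / 61/90 = 36/61 ≈ 0.5902.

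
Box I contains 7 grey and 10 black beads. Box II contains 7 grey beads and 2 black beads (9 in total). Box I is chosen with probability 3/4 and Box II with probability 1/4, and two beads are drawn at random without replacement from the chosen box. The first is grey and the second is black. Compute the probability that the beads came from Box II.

34/169

P(E | Box I) = 35/136; P(E | Box II) = 7/36.
P(E) = 3/4·35/136 + 1/4·7/36 = 1183/4896.
By Bayes' rule, P(Box II | E) = 7/144 / 1183/4896 = 34/169 ≈ 0.2012.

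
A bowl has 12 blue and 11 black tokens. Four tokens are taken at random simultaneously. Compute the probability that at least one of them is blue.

Use the complement: P(at least one blue) = 1 − P(no blue).
P(none) = C(11,4)/C(23,4) = 330/8855.
So P = 1 − 330/8855 = 155/161 ≈ 0.9627.

155/161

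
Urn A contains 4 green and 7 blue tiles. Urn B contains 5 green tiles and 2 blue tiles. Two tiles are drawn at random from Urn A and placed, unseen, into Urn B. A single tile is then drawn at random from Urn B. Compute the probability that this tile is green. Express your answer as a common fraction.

Condition on how many of the transferred tiles are green (from Urn A: 4 green of 11; then Urn B has 9 total).
  0 green: C(4,0)C(7,2)/C(11,2) = 21/55; then P = 5/9
  1 green: C(4,1)C(7,1)/C(11,2) = 28/55; then P = 6/9
  2 green: C(4,2)C(7,0)/C(11,2) = 6/55; then P = 7/9
P(green from Urn B) = 7/11 ≈ 0.6364.

7/11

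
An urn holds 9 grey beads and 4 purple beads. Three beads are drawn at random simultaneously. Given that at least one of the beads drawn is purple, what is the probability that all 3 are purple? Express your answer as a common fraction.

P(all 3 purple) = C(4,3)/C(13,3) = 2/143; P(at least one purple) = 1 − C(9,3)/C(13,3) = 101/143.
Since 'all 3 purple' ⊆ 'at least one purple', P(all 3 | at least one) = 2/143 / 101/143 = 2/101 ≈ 0.0198.

2/101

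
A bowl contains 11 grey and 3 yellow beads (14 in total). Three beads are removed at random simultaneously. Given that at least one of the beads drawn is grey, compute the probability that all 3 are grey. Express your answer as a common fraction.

P(all 3 grey) = C(11,3)/C(14,3) = 165/364; P(at least one grey) = 1 − C(3,3)/C(14,3) = 363/364.
Since 'all 3 grey' ⊆ 'at least one grey', P(all 3 | at least one) = 165/364 / 363/364 = 5/11 ≈ 0.4545.

5/11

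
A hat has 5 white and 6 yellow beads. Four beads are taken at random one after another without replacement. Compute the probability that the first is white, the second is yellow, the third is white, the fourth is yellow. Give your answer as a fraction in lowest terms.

Multiply the conditional probability of each draw in order, without replacement, so each draw removes one from its color and from the total.
P = (5/11) · (6/10) · (4/9) · (5/8) = 5/66 ≈ 0.0758.

5/66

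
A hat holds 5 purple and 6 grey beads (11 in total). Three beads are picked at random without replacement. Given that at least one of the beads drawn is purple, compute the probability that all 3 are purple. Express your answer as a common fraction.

P(all 3 purple) = C(5,3)/C(11,3) = 2/33; P(at least one purple) = 1 − C(6,3)/C(11,3) = 29/33.
Since 'all 3 purple' ⊆ 'at least one purple', P(all 3 | at least one) = 2/33 / 29/33 = 2/29 ≈ 0.0690.

2/29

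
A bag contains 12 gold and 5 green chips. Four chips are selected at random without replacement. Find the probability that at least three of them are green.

25/476

Sum the hypergeometric tail for j = 3,…,4 green chips.
Favorable = C(5,3)·C(12,1) + C(5,4)·C(12,0) = 125; total = C(17,4) = 2380.
P = 125/2380 = 25/476 ≈ 0.0525.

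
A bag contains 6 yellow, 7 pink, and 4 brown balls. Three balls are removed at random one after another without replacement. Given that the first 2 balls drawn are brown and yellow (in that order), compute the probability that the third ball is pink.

After removing 1 yellow, 1 brown, the bag has 7 pink out of 15 remaining.
P(third is pink | given) = 7/15 ≈ 0.4667.

7/15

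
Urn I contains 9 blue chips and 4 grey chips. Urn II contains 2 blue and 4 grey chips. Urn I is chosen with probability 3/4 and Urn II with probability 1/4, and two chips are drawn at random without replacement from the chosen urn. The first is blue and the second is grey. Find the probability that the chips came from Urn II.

52/187

P(E | Urn I) = 3/13; P(E | Urn II) = 4/15.
P(E) = 3/4·3/13 + 1/4·4/15 = 187/780.
By Bayes' rule, P(Urn II | E) = 1/15 / 187/780 = 52/187 ≈ 0.2781.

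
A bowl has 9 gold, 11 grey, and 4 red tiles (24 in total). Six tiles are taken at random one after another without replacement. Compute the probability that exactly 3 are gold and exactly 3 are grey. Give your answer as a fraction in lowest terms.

45/437

Unordered draws without replacement: count favorable combinations over C(24,6).
Favorable = C(9,3) · C(11,3) · C(4,0) = 13860; total = C(24,6) = 134596.
P = 13860/134596 = 45/437 ≈ 0.1030.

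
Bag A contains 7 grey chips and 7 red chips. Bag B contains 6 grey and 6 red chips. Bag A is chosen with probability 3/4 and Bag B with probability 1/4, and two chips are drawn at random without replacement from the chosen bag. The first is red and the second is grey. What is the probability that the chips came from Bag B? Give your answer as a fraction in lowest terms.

P(E | Bag A) = 7/26; P(E | Bag B) = 3/11.
P(E) = 3/4·7/26 + 1/4·3/11 = 309/1144.
By Bayes' rule, P(Bag B | E) = 3/44 / 309/1144 = 26/103 ≈ 0.2524.

26/103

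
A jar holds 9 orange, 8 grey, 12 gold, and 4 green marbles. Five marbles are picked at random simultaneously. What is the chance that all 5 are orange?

Unordered draws without replacement: count favorable combinations over C(33,5).
Favorable = C(9,5) · C(8,0) · C(12,0) · C(4,0) = 126; total = C(33,5) = 237336.
P = 126/237336 = 21/39556 ≈ 0.0005.

21/39556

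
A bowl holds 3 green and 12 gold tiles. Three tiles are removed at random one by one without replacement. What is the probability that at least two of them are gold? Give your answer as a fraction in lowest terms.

Sum the hypergeometric tail for j = 2,…,3 gold tiles.
Favorable = C(12,2)·C(3,1) + C(12,3)·C(3,0) = 418; total = C(15,3) = 455.
P = 418/455 = 418/455 ≈ 0.9187.

418/455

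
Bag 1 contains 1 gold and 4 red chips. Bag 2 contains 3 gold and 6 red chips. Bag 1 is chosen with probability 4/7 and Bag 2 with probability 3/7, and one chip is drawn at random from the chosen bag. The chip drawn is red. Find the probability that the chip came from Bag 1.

P(red | Bag 1) = 4/5; P(red | Bag 2) = 2/3.
P(red) = 4/7·4/5 + 3/7·2/3 = 26/35.
By Bayes' rule, P(Bag 1 | red) = 16/35 / 26/35 = 8/13 ≈ 0.6154.

8/13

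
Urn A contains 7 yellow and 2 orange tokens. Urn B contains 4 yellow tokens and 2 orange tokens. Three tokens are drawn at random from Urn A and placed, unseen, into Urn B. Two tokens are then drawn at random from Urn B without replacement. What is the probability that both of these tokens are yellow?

Condition on how many of the transferred tokens are yellow (from Urn A: 7 yellow of 9; then Urn B has 9 total).
  1 yellow: C(7,1)C(2,2)/C(9,3) = 1/12; then P = C(5,2)/C(9,2) = 5/18
  2 yellow: C(7,2)C(2,1)/C(9,3) = 1/2; then P = C(6,2)/C(9,2) = 5/12
  3 yellow: C(7,3)C(2,0)/C(9,3) = 5/12; then P = C(7,2)/C(9,2) = 7/12
P(both yellow) = 205/432 ≈ 0.4745.

205/432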